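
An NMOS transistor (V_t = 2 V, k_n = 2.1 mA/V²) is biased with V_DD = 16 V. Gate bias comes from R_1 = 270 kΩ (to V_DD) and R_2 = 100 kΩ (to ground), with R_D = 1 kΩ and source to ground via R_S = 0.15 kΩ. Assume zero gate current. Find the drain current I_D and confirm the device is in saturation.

V_G = V_DD·R_2/(R_1+R_2) = 16×100/370 = 4.32 V.
Assume saturation: I_D = (k_n/2)(V_GS − V_t)² with V_GS = V_G − I_D·R_S = 4.32 − 0.15·I_D.
Substituting gives 0.0236·I_D² − 1.73·I_D + 5.67 = 0, with roots I_D = 3.44 or 69.9 mA.
The root I_D = 69.9 mA gives V_GS = -6.16 V ≤ V_t, so take I_D = 3.44 mA.
Then V_GS = 3.81 V and V_DS = V_DD − I_D(R_D+R_S) = 16 − 3.44×1.15 = 12 V.
Saturation requires V_DS ≥ V_GS − V_t = 1.81 V; 12 ≥ 1.81 ✓.

I_D ≈ 3.4 mA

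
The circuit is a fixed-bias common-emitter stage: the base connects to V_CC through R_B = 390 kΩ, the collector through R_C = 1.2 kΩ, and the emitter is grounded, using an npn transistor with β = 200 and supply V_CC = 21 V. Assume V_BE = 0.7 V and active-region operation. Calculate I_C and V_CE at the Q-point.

Base loop: V_CC = I_B·R_B + V_BE, so I_B = (21 − 0.7)/390 kΩ = 0.0521 mA.
In the active region I_C = β·I_B = 200 × 0.0521 = 10.4 mA.
Collector loop: V_CE = V_CC − I_C·R_C = 21 − 10.4×1.2 = 8.51 V.
Since V_CE = 8.51 V > V_CE(sat) ≈ 0.2 V, the transistor is in the active region as assumed.

I_C ≈ 10 mA, V_CE ≈ 8.5 V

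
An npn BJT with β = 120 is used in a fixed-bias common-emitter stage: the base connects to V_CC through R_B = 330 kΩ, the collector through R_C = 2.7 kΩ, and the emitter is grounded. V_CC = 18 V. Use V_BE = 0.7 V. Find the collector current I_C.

I_C ≈ 6.3 mA

Base loop: V_CC = I_B·R_B + V_BE, so I_B = (18 − 0.7)/330 kΩ = 0.0524 mA.
In the active region I_C = β·I_B = 120 × 0.0524 = 6.29 mA.
Collector loop: V_CE = V_CC − I_C·R_C = 18 − 6.29×2.7 = 1.01 V.
Since V_CE = 1.01 V > V_CE(sat) ≈ 0.2 V, the transistor is in the active region as assumed.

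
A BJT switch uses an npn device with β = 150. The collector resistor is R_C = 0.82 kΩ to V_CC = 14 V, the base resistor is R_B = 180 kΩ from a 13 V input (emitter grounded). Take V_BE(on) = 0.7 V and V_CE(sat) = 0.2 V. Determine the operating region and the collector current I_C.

active; I_C ≈ 10 mA

Assume active. Base-emitter loop: I_B = (V_BB − V_BE)/R_B = (13 − 0.7)/180 = 0.0683 mA.
I_C = β·I_B = 150×0.0683 = 10.3 mA.
V_CE = V_CC − I_C·R_C = 14 − 10.3×0.82 = 5.59 V > V_CE(sat), so the active-region assumption holds.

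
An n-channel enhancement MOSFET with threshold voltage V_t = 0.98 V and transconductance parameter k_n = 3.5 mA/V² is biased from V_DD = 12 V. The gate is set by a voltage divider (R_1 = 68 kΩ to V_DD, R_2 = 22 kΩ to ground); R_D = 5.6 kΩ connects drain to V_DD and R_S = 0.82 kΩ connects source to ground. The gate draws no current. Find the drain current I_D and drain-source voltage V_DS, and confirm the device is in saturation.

I_D ≈ 1.3 mA, V_DS ≈ 3.5 V

V_G = V_DD·R_2/(R_1+R_2) = 12×22/90 = 2.93 V.
Assume saturation: I_D = (k_n/2)(V_GS − V_t)² with V_GS = V_G − I_D·R_S = 2.93 − 0.82·I_D.
Substituting gives 1.18·I_D² − 6.61·I_D + 6.68 = 0, with roots I_D = 1.32 or 4.29 mA.
The root I_D = 4.29 mA gives V_GS = -0.586 V ≤ V_t, so take I_D = 1.32 mA.
Then V_GS = 1.85 V and V_DS = V_DD − I_D(R_D+R_S) = 12 − 1.32×6.42 = 3.51 V.
Saturation requires V_DS ≥ V_GS − V_t = 0.869 V; 3.51 ≥ 0.869 ✓.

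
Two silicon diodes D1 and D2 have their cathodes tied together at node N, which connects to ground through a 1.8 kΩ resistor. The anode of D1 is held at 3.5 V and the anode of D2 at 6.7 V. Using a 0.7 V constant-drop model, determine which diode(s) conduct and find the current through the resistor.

Assume both conduct. Then node N would need to be at both 3.5−0.7 = 2.8 V and 6.7−0.7 = 6 V, which is impossible.
Assume only D2 conducts: V_N = 6.7 − 0.7 = 6 V, so I_R = 6/1.8 = 3.33 mA.
Check D1: its anode-to-cathode voltage is 3.5 − 6 = -2.5 V < 0.7 V, so it is off. The assumption is consistent.

Only D2 conducts; I_R ≈ 3.3 mA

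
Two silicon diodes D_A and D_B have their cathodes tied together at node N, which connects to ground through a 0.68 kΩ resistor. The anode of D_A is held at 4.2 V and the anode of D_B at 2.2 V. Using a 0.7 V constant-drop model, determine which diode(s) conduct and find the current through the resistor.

Only D_A conducts; I_R ≈ 5.1 mA

Assume both conduct. Then node N would need to be at both 4.2−0.7 = 3.5 V and 2.2−0.7 = 1.5 V, which is impossible.
Assume only D_A conducts: V_N = 4.2 − 0.7 = 3.5 V, so I_R = 3.5/0.68 = 5.15 mA.
Check D_B: its anode-to-cathode voltage is 2.2 − 3.5 = -1.3 V < 0.7 V, so it is off. The assumption is consistent.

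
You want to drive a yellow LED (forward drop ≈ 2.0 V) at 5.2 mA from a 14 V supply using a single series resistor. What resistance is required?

The resistor drops V_S − V_D = 14 − 2.0 = 12 V at 5.2 mA.
R = 12 V / 5.2 mA = 2.31 kΩ.

R ≈ 2.3 kΩ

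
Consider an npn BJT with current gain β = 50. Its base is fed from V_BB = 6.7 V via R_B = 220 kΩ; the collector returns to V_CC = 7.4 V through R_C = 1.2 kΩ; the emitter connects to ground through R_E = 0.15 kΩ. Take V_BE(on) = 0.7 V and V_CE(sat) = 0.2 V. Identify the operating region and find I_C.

Assume active. Base-emitter loop: I_B = (V_BB − V_BE)/(R_B + (β+1)R_E) = (6.7 − 0.7)/(220 + 51×0.15) = 0.0264 mA.
I_C = β·I_B = 50×0.0264 = 1.32 mA.
V_CE = V_CC − I_C·R_C − I_E·R_E = 7.4 − 1.32×1.2 − 1.34×0.15 = 5.62 V > V_CE(sat), so the active-region assumption holds.

active; I_C ≈ 1.3 mA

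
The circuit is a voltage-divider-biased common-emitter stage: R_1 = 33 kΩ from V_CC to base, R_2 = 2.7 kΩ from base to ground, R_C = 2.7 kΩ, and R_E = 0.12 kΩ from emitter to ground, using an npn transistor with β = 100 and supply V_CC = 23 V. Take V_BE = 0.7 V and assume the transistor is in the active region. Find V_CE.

Thevenize the base divider: V_Th = V_CC·R_2/(R_1+R_2) = 23×2.7/35.7 = 1.74 V, R_Th = R_1‖R_2 = 2.5 kΩ.
Base-emitter loop: V_Th = I_B·R_Th + V_BE + (β+1)I_B·R_E, so I_B = (1.74 − 0.7) / (2.5 + 101×0.12) = 0.0711 mA.
I_C = β·I_B = 100×0.0711 = 7.11 mA, and I_E = (β+1)I_B = 7.18 mA.
V_CE = V_CC − I_C·R_C − I_E·R_E = 23 − 7.11×2.7 − 7.18×0.12 = 2.94 V.
V_CE = 2.94 V > 0.2 V confirms active-region operation.

V_CE ≈ 2.9 V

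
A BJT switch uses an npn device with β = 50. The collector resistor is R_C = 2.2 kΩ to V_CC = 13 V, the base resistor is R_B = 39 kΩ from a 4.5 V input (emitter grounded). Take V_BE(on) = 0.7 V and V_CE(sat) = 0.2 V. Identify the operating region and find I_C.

active; I_C ≈ 4.9 mA

Assume active. Base-emitter loop: I_B = (V_BB − V_BE)/R_B = (4.5 − 0.7)/39 = 0.0974 mA.
I_C = β·I_B = 50×0.0974 = 4.87 mA.
V_CE = V_CC − I_C·R_C = 13 − 4.87×2.2 = 2.28 V > V_CE(sat), so the active-region assumption holds.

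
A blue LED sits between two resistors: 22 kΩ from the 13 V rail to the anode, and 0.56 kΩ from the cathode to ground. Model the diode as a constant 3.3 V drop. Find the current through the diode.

I ≈ 0.43 mA

The two resistors are in series with the diode, so KVL gives 13 = I·22 + 3.3 + I·0.56.
I = (13 − 3.3) / (22 + 0.56) kΩ = 9.7 / 22.6 = 0.43 mA.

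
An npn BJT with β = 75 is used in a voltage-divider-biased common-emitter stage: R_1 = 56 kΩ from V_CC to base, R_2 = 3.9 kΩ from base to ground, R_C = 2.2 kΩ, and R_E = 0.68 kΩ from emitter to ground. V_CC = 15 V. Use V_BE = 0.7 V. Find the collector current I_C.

I_C ≈ 0.37 mA

Thevenize the base divider: V_Th = V_CC·R_2/(R_1+R_2) = 15×3.9/59.9 = 0.977 V, R_Th = R_1‖R_2 = 3.65 kΩ.
Base-emitter loop: V_Th = I_B·R_Th + V_BE + (β+1)I_B·R_E, so I_B = (0.977 − 0.7) / (3.65 + 76×0.68) = 0.005 mA.
I_C = β·I_B = 75×0.005 = 0.375 mA, and I_E = (β+1)I_B = 0.38 mA.
V_CE = V_CC − I_C·R_C − I_E·R_E = 15 − 0.375×2.2 − 0.38×0.68 = 13.9 V.
V_CE = 13.9 V > 0.2 V confirms active-region operation.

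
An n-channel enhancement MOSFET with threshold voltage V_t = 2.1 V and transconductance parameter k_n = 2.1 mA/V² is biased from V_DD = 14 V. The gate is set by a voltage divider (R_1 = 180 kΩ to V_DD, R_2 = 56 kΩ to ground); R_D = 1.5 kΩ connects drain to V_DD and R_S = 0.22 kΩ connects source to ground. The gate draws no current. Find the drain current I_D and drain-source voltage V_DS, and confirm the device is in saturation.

I_D ≈ 1 mA, V_DS ≈ 12 V

V_G = V_DD·R_2/(R_1+R_2) = 14×56/236 = 3.32 V.
Assume saturation: I_D = (k_n/2)(V_GS − V_t)² with V_GS = V_G − I_D·R_S = 3.32 − 0.22·I_D.
Substituting gives 0.0508·I_D² − 1.56·I_D + 1.57 = 0, with roots I_D = 1.04 or 29.7 mA.
The root I_D = 29.7 mA gives V_GS = -3.22 V ≤ V_t, so take I_D = 1.04 mA.
Then V_GS = 3.09 V and V_DS = V_DD − I_D(R_D+R_S) = 14 − 1.04×1.72 = 12.2 V.
Saturation requires V_DS ≥ V_GS − V_t = 0.994 V; 12.2 ≥ 0.994 ✓.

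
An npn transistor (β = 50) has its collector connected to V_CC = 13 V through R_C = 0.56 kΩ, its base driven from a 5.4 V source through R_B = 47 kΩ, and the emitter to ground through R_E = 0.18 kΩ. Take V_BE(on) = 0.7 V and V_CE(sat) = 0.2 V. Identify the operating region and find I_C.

active; I_C ≈ 4.2 mA

Assume active. Base-emitter loop: I_B = (V_BB − V_BE)/(R_B + (β+1)R_E) = (5.4 − 0.7)/(47 + 51×0.18) = 0.0837 mA.
I_C = β·I_B = 50×0.0837 = 4.18 mA.
V_CE = V_CC − I_C·R_C − I_E·R_E = 13 − 4.18×0.56 − 4.27×0.18 = 9.89 V > V_CE(sat), so the active-region assumption holds.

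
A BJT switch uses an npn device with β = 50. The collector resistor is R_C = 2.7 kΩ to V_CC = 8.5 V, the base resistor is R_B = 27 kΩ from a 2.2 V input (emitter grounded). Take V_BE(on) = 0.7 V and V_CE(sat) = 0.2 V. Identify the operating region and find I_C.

Assume active. Base-emitter loop: I_B = (V_BB − V_BE)/R_B = (2.2 − 0.7)/27 = 0.0556 mA.
I_C = β·I_B = 50×0.0556 = 2.78 mA.
V_CE = V_CC − I_C·R_C = 8.5 − 2.78×2.7 = 1 V > V_CE(sat), so the active-region assumption holds.

active; I_C ≈ 2.8 mA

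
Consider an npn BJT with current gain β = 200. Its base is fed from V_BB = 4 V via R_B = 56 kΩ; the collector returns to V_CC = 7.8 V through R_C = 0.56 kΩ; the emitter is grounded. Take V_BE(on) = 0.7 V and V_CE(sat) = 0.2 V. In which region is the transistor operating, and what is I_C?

active; I_C ≈ 12 mA

Assume active. Base-emitter loop: I_B = (V_BB − V_BE)/R_B = (4 − 0.7)/56 = 0.0589 mA.
I_C = β·I_B = 200×0.0589 = 11.8 mA.
V_CE = V_CC − I_C·R_C = 7.8 − 11.8×0.56 = 1.2 V > V_CE(sat), so the active-region assumption holds.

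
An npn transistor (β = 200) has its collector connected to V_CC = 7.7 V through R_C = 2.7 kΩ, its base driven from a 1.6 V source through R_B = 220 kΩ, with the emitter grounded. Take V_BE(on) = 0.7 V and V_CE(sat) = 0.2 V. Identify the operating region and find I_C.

active; I_C ≈ 0.82 mA

Assume active. Base-emitter loop: I_B = (V_BB − V_BE)/R_B = (1.6 − 0.7)/220 = 0.00409 mA.
I_C = β·I_B = 200×0.00409 = 0.818 mA.
V_CE = V_CC − I_C·R_C = 7.7 − 0.818×2.7 = 5.49 V > V_CE(sat), so the active-region assumption holds.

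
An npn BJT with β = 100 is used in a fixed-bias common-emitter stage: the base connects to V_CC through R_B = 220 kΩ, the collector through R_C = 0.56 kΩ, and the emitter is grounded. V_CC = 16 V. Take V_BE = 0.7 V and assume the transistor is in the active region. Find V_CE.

V_CE ≈ 12 V

Base loop: V_CC = I_B·R_B + V_BE, so I_B = (16 − 0.7)/220 kΩ = 0.0695 mA.
In the active region I_C = β·I_B = 100 × 0.0695 = 6.95 mA.
Collector loop: V_CE = V_CC − I_C·R_C = 16 − 6.95×0.56 = 12.1 V.
Since V_CE = 12.1 V > V_CE(sat) ≈ 0.2 V, the transistor is in the active region as assumed.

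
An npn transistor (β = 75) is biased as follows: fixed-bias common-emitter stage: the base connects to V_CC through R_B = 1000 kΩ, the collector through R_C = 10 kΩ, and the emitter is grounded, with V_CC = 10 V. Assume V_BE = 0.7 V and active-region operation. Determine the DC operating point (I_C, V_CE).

I_C ≈ 0.7 mA, V_CE ≈ 3 V

Base loop: V_CC = I_B·R_B + V_BE, so I_B = (10 − 0.7)/1000 kΩ = 0.0093 mA.
In the active region I_C = β·I_B = 75 × 0.0093 = 0.698 mA.
Collector loop: V_CE = V_CC − I_C·R_C = 10 − 0.698×10 = 3.02 V.
Since V_CE = 3.02 V > V_CE(sat) ≈ 0.2 V, the transistor is in the active region as assumed.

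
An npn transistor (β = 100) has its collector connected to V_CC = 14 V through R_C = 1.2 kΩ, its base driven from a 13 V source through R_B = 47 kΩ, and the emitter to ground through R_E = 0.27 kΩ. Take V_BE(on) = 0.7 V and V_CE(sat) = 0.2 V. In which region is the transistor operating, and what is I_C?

saturation; I_C ≈ 9.3 mA

Assume active: I_B = (13 − 0.7)/(47 + 101×0.27) = 0.166 mA, I_C = β·I_B = 16.6 mA.
Then V_CE = 14 − 16.6×1.2 − 16.7×0.27 = -10.4 V < 0.2 V — the active assumption fails.
Re-solve with V_CE = 0.2 V. KCL at the emitter: V_E/R_E = (V_BB−0.7−V_E)/R_B + (V_CC−0.2−V_E)/R_C, giving V_E = 2.58 V.
I_C = (V_CC − 0.2 − V_E)/R_C = (13.8 − 2.58)/1.2 = 9.35 mA.
Check: I_B = (12.3 − 2.58)/47 = 0.207 mA, and β·I_B = 20.7 mA > I_C, confirming saturation.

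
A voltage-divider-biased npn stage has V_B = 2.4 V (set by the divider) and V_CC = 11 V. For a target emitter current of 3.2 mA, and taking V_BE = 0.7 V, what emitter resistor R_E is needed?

R_E ≈ 0.53 kΩ

V_E = V_B − V_BE = 2.4 − 0.7 = 1.7 V.
R_E = V_E / I_E = 1.7 / 3.2 = 0.531 kΩ.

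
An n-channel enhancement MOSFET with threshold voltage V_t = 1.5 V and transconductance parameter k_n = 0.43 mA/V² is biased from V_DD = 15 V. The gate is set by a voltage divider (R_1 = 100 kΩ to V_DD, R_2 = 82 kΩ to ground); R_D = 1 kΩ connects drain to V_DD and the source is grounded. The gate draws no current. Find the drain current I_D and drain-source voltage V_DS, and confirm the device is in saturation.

I_D ≈ 5.9 mA, V_DS ≈ 9.1 V

V_G = V_DD·R_2/(R_1+R_2) = 15×82/182 = 6.76 V. With the source grounded, V_GS = V_G = 6.76 V.
Assume saturation: I_D = (k_n/2)(V_GS − V_t)² = (0.43/2)×(6.76 − 1.5)² = 0.215×5.26² = 5.94 mA.
V_DS = V_DD − I_D·R_D = 15 − 5.94×1 = 9.06 V.
Saturation requires V_DS ≥ V_GS − V_t = 5.26 V; 9.06 ≥ 5.26 ✓.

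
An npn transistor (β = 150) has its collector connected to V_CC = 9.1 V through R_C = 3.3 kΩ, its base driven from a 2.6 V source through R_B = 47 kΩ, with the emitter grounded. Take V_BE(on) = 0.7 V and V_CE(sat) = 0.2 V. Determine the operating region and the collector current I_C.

Assume active: I_B = (2.6 − 0.7)/47 = 0.0404 mA, giving I_C = β·I_B = 6.06 mA.
But then V_CE = 9.1 − 6.06×3.3 = -10.9 V < V_CE(sat) = 0.2 V — impossible in the active region.
So the transistor is saturated. With V_CE = 0.2 V, I_C = (V_CC − 0.2)/R_C = 8.9/3.3 = 2.7 mA.
Check: β·I_B = 6.06 mA > I_C = 2.7 mA, confirming saturation.

saturation; I_C ≈ 2.7 mA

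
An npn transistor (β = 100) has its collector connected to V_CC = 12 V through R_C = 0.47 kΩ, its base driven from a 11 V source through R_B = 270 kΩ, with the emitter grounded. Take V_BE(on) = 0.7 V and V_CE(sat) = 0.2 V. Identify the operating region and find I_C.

active; I_C ≈ 3.8 mA

Assume active. Base-emitter loop: I_B = (V_BB − V_BE)/R_B = (11 − 0.7)/270 = 0.0381 mA.
I_C = β·I_B = 100×0.0381 = 3.81 mA.
V_CE = V_CC − I_C·R_C = 12 − 3.81×0.47 = 10.2 V > V_CE(sat), so the active-region assumption holds.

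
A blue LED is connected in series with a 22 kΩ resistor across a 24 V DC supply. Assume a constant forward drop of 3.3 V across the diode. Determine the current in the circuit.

KVL around the loop: 24 = V_D + I·R = 3.3 + I × 22 kΩ.
So I = (24 − 3.3) / 22 kΩ = 20.7 / 22 = 0.941 mA.

I ≈ 0.94 mA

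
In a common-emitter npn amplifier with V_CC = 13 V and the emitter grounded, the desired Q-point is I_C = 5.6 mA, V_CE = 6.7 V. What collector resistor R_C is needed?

Collector loop: V_CC = I_C·R_C + V_CE.
R_C = (V_CC − V_CE)/I_C = (13 − 6.7)/5.6 = 1.12 kΩ.

R_C ≈ 1.1 kΩ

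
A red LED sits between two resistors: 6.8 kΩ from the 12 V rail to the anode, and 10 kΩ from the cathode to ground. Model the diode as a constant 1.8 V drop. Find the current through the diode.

The two resistors are in series with the diode, so KVL gives 12 = I·6.8 + 1.8 + I·10.
I = (12 − 1.8) / (6.8 + 10) kΩ = 10.2 / 16.8 = 0.607 mA.

I ≈ 0.61 mA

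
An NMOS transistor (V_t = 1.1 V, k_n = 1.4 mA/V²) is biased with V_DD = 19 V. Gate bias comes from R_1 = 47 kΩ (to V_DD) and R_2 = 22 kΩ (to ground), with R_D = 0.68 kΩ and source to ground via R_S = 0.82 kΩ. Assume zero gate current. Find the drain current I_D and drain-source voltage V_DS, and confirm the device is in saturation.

V_G = V_DD·R_2/(R_1+R_2) = 19×22/69 = 6.06 V.
Assume saturation: I_D = (k_n/2)(V_GS − V_t)² with V_GS = V_G − I_D·R_S = 6.06 − 0.82·I_D.
Substituting gives 0.471·I_D² − 6.69·I_D + 17.2 = 0, with roots I_D = 3.37 or 10.8 mA.
The root I_D = 10.8 mA gives V_GS = -2.84 V ≤ V_t, so take I_D = 3.37 mA.
Then V_GS = 3.29 V and V_DS = V_DD − I_D(R_D+R_S) = 19 − 3.37×1.5 = 13.9 V.
Saturation requires V_DS ≥ V_GS − V_t = 2.19 V; 13.9 ≥ 2.19 ✓.

I_D ≈ 3.4 mA, V_DS ≈ 14 V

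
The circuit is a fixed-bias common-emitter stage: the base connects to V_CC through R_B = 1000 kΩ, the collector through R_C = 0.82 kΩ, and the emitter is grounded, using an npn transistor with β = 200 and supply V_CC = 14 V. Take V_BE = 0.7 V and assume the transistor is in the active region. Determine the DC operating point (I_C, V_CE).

Base loop: V_CC = I_B·R_B + V_BE, so I_B = (14 − 0.7)/1000 kΩ = 0.0133 mA.
In the active region I_C = β·I_B = 200 × 0.0133 = 2.66 mA.
Collector loop: V_CE = V_CC − I_C·R_C = 14 − 2.66×0.82 = 11.8 V.
Since V_CE = 11.8 V > V_CE(sat) ≈ 0.2 V, the transistor is in the active region as assumed.

I_C ≈ 2.7 mA, V_CE ≈ 12 V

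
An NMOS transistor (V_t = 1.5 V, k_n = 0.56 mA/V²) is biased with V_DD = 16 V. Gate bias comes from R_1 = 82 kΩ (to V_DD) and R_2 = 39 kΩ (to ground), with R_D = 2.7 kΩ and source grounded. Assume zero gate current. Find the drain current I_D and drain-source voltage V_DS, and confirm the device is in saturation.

V_G = V_DD·R_2/(R_1+R_2) = 16×39/121 = 5.16 V. With the source grounded, V_GS = V_G = 5.16 V.
Assume saturation: I_D = (k_n/2)(V_GS − V_t)² = (0.56/2)×(5.16 − 1.5)² = 0.28×3.66² = 3.74 mA.
V_DS = V_DD − I_D·R_D = 16 − 3.74×2.7 = 5.89 V.
Saturation requires V_DS ≥ V_GS − V_t = 3.66 V; 5.89 ≥ 3.66 ✓.

I_D ≈ 3.7 mA, V_DS ≈ 5.9 V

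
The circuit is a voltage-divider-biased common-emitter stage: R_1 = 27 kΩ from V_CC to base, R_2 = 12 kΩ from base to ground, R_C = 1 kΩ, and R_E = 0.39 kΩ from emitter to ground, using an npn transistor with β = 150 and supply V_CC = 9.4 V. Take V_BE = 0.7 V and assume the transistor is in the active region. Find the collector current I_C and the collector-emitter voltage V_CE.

I_C ≈ 4.9 mA, V_CE ≈ 2.6 V

Thevenize the base divider: V_Th = V_CC·R_2/(R_1+R_2) = 9.4×12/39 = 2.89 V, R_Th = R_1‖R_2 = 8.31 kΩ.
Base-emitter loop: V_Th = I_B·R_Th + V_BE + (β+1)I_B·R_E, so I_B = (2.89 − 0.7) / (8.31 + 151×0.39) = 0.0326 mA.
I_C = β·I_B = 150×0.0326 = 4.89 mA, and I_E = (β+1)I_B = 4.93 mA.
V_CE = V_CC − I_C·R_C − I_E·R_E = 9.4 − 4.89×1 − 4.93×0.39 = 2.59 V.
V_CE = 2.59 V > 0.2 V confirms active-region operation.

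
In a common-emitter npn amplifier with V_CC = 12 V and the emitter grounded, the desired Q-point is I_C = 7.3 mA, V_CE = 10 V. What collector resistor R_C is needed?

Collector loop: V_CC = I_C·R_C + V_CE.
R_C = (V_CC − V_CE)/I_C = (12 − 10)/7.3 = 0.274 kΩ.

R_C ≈ 0.27 kΩ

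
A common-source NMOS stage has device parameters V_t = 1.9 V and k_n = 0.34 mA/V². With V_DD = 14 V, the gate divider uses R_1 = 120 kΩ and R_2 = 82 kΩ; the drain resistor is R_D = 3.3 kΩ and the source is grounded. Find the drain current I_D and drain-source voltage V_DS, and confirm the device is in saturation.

I_D ≈ 2.4 mA, V_DS ≈ 6 V

V_G = V_DD·R_2/(R_1+R_2) = 14×82/202 = 5.68 V. With the source grounded, V_GS = V_G = 5.68 V.
Assume saturation: I_D = (k_n/2)(V_GS − V_t)² = (0.34/2)×(5.68 − 1.9)² = 0.17×3.78² = 2.43 mA.
V_DS = V_DD − I_D·R_D = 14 − 2.43×3.3 = 5.97 V.
Saturation requires V_DS ≥ V_GS − V_t = 3.78 V; 5.97 ≥ 3.78 ✓.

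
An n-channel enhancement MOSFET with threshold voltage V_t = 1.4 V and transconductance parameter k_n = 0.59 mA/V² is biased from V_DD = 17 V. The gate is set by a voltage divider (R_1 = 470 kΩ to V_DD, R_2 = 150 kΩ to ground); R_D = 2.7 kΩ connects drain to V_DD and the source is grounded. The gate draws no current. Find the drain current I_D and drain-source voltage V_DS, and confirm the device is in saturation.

V_G = V_DD·R_2/(R_1+R_2) = 17×150/620 = 4.11 V. With the source grounded, V_GS = V_G = 4.11 V.
Assume saturation: I_D = (k_n/2)(V_GS − V_t)² = (0.59/2)×(4.11 − 1.4)² = 0.295×2.71² = 2.17 mA.
V_DS = V_DD − I_D·R_D = 17 − 2.17×2.7 = 11.1 V.
Saturation requires V_DS ≥ V_GS − V_t = 2.71 V; 11.1 ≥ 2.71 ✓.

I_D ≈ 2.2 mA, V_DS ≈ 11 V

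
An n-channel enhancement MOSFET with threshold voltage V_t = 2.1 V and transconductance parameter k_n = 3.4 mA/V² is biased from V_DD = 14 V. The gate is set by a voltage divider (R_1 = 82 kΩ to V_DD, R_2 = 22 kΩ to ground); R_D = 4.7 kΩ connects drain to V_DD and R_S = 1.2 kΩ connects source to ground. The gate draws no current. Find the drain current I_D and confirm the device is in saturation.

I_D ≈ 0.34 mA

V_G = V_DD·R_2/(R_1+R_2) = 14×22/104 = 2.96 V.
Assume saturation: I_D = (k_n/2)(V_GS − V_t)² with V_GS = V_G − I_D·R_S = 2.96 − 1.2·I_D.
Substituting gives 2.45·I_D² − 4.52·I_D + 1.26 = 0, with roots I_D = 0.343 or 1.5 mA.
The root I_D = 1.5 mA gives V_GS = 1.16 V ≤ V_t, so take I_D = 0.343 mA.
Then V_GS = 2.55 V and V_DS = V_DD − I_D(R_D+R_S) = 14 − 0.343×5.9 = 12 V.
Saturation requires V_DS ≥ V_GS − V_t = 0.449 V; 12 ≥ 0.449 ✓.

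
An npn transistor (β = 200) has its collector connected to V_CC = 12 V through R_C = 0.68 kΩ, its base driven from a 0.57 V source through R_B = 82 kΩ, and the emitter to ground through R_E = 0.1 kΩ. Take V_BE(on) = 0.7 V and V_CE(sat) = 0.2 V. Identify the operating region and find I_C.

cutoff; I_C ≈ 0

V_BB = 0.57 V ≤ V_BE(on) = 0.7 V, so the base-emitter junction is not forward biased.
The transistor is in cutoff: I_B = I_C = 0.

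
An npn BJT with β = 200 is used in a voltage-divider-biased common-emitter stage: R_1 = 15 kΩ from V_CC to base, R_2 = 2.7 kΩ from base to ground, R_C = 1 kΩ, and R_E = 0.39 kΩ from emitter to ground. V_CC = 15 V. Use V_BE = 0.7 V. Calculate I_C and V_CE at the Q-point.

Thevenize the base divider: V_Th = V_CC·R_2/(R_1+R_2) = 15×2.7/17.7 = 2.29 V, R_Th = R_1‖R_2 = 2.29 kΩ.
Base-emitter loop: V_Th = I_B·R_Th + V_BE + (β+1)I_B·R_E, so I_B = (2.29 − 0.7) / (2.29 + 201×0.39) = 0.0197 mA.
I_C = β·I_B = 200×0.0197 = 3.94 mA, and I_E = (β+1)I_B = 3.96 mA.
V_CE = V_CC − I_C·R_C − I_E·R_E = 15 − 3.94×1 − 3.96×0.39 = 9.52 V.
V_CE = 9.52 V > 0.2 V confirms active-region operation.

I_C ≈ 3.9 mA, V_CE ≈ 9.5 V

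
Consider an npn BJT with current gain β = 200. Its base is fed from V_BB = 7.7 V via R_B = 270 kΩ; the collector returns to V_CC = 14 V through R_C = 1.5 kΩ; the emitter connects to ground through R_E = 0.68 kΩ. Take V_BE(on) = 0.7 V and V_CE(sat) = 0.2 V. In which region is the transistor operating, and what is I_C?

active; I_C ≈ 3.4 mA

Assume active. Base-emitter loop: I_B = (V_BB − V_BE)/(R_B + (β+1)R_E) = (7.7 − 0.7)/(270 + 201×0.68) = 0.0172 mA.
I_C = β·I_B = 200×0.0172 = 3.44 mA.
V_CE = V_CC − I_C·R_C − I_E·R_E = 14 − 3.44×1.5 − 3.46×0.68 = 6.48 V > V_CE(sat), so the active-region assumption holds.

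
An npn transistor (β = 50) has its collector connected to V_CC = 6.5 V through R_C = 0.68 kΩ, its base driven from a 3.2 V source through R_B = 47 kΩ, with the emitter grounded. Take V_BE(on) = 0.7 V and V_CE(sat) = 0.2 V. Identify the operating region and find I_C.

active; I_C ≈ 2.7 mA

Assume active. Base-emitter loop: I_B = (V_BB − V_BE)/R_B = (3.2 − 0.7)/47 = 0.0532 mA.
I_C = β·I_B = 50×0.0532 = 2.66 mA.
V_CE = V_CC − I_C·R_C = 6.5 − 2.66×0.68 = 4.69 V > V_CE(sat), so the active-region assumption holds.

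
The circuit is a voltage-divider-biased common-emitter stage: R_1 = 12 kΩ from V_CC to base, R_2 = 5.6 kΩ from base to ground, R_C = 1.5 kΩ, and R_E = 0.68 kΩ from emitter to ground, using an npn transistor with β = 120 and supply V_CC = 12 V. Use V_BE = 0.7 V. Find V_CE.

Thevenize the base divider: V_Th = V_CC·R_2/(R_1+R_2) = 12×5.6/17.6 = 3.82 V, R_Th = R_1‖R_2 = 3.82 kΩ.
Base-emitter loop: V_Th = I_B·R_Th + V_BE + (β+1)I_B·R_E, so I_B = (3.82 − 0.7) / (3.82 + 121×0.68) = 0.0362 mA.
I_C = β·I_B = 120×0.0362 = 4.35 mA, and I_E = (β+1)I_B = 4.38 mA.
V_CE = V_CC − I_C·R_C − I_E·R_E = 12 − 4.35×1.5 − 4.38×0.68 = 2.5 V.
V_CE = 2.5 V > 0.2 V confirms active-region operation.

V_CE ≈ 2.5 V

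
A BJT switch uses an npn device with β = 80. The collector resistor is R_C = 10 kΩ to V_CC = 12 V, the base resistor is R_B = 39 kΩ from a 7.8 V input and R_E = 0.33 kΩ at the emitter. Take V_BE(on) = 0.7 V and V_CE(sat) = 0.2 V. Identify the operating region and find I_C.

Assume active: I_B = (7.8 − 0.7)/(39 + 81×0.33) = 0.108 mA, I_C = β·I_B = 8.64 mA.
Then V_CE = 12 − 8.64×10 − 8.75×0.33 = -77.3 V < 0.2 V — the active assumption fails.
Re-solve with V_CE = 0.2 V. KCL at the emitter: V_E/R_E = (V_BB−0.7−V_E)/R_B + (V_CC−0.2−V_E)/R_C, giving V_E = 0.432 V.
I_C = (V_CC − 0.2 − V_E)/R_C = (11.8 − 0.432)/10 = 1.14 mA.
Check: I_B = (7.1 − 0.432)/39 = 0.171 mA, and β·I_B = 13.7 mA > I_C, confirming saturation.

saturation; I_C ≈ 1.1 mA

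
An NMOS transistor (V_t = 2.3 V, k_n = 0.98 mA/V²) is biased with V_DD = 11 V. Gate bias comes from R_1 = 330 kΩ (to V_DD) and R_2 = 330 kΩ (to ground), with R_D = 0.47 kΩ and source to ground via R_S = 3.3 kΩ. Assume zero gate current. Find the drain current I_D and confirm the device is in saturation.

I_D ≈ 0.63 mA

V_G = V_DD·R_2/(R_1+R_2) = 11×330/660 = 5.5 V.
Assume saturation: I_D = (k_n/2)(V_GS − V_t)² with V_GS = V_G − I_D·R_S = 5.5 − 3.3·I_D.
Substituting gives 5.34·I_D² − 11.3·I_D + 5.02 = 0, with roots I_D = 0.627 or 1.5 mA.
The root I_D = 1.5 mA gives V_GS = 0.55 V ≤ V_t, so take I_D = 0.627 mA.
Then V_GS = 3.43 V and V_DS = V_DD − I_D(R_D+R_S) = 11 − 0.627×3.77 = 8.64 V.
Saturation requires V_DS ≥ V_GS − V_t = 1.13 V; 8.64 ≥ 1.13 ✓.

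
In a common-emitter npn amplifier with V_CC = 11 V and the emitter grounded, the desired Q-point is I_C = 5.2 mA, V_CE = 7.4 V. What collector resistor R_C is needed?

R_C ≈ 0.69 kΩ

Collector loop: V_CC = I_C·R_C + V_CE.
R_C = (V_CC − V_CE)/I_C = (11 − 7.4)/5.2 = 0.692 kΩ.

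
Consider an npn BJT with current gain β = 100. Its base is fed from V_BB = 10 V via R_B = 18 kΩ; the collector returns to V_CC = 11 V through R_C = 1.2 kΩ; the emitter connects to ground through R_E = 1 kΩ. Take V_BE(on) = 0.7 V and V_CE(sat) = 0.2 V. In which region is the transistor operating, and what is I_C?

saturation; I_C ≈ 4.8 mA

Assume active: I_B = (10 − 0.7)/(18 + 101×1) = 0.0782 mA, I_C = β·I_B = 7.82 mA.
Then V_CE = 11 − 7.82×1.2 − 7.89×1 = -6.27 V < 0.2 V — the active assumption fails.
Re-solve with V_CE = 0.2 V. KCL at the emitter: V_E/R_E = (V_BB−0.7−V_E)/R_B + (V_CC−0.2−V_E)/R_C, giving V_E = 5.04 V.
I_C = (V_CC − 0.2 − V_E)/R_C = (10.8 − 5.04)/1.2 = 4.8 mA.
Check: I_B = (9.3 − 5.04)/18 = 0.237 mA, and β·I_B = 23.7 mA > I_C, confirming saturation.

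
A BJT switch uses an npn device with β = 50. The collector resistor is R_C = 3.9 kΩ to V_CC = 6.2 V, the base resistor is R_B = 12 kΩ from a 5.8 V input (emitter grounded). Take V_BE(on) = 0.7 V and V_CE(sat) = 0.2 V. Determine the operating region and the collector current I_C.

saturation; I_C ≈ 1.5 mA

Assume active: I_B = (5.8 − 0.7)/12 = 0.425 mA, giving I_C = β·I_B = 21.2 mA.
But then V_CE = 6.2 − 21.2×3.9 = -76.7 V < V_CE(sat) = 0.2 V — impossible in the active region.
So the transistor is saturated. With V_CE = 0.2 V, I_C = (V_CC − 0.2)/R_C = 6/3.9 = 1.54 mA.
Check: β·I_B = 21.2 mA > I_C = 1.54 mA, confirming saturation.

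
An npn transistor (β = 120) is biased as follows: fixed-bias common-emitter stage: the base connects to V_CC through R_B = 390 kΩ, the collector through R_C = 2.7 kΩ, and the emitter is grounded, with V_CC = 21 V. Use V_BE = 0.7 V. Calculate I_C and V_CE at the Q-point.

I_C ≈ 6.2 mA, V_CE ≈ 4.1 V

Base loop: V_CC = I_B·R_B + V_BE, so I_B = (21 − 0.7)/390 kΩ = 0.0521 mA.
In the active region I_C = β·I_B = 120 × 0.0521 = 6.25 mA.
Collector loop: V_CE = V_CC − I_C·R_C = 21 − 6.25×2.7 = 4.14 V.
Since V_CE = 4.14 V > V_CE(sat) ≈ 0.2 V, the transistor is in the active region as assumed.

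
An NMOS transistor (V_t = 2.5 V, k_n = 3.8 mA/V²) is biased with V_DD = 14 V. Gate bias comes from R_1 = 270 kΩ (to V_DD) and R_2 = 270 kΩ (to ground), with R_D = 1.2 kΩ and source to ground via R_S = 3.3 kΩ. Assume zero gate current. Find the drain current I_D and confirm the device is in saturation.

I_D ≈ 1.1 mA

V_G = V_DD·R_2/(R_1+R_2) = 14×270/540 = 7 V.
Assume saturation: I_D = (k_n/2)(V_GS − V_t)² with V_GS = V_G − I_D·R_S = 7 − 3.3·I_D.
Substituting gives 20.7·I_D² − 57.4·I_D + 38.5 = 0, with roots I_D = 1.13 or 1.65 mA.
The root I_D = 1.65 mA gives V_GS = 1.57 V ≤ V_t, so take I_D = 1.13 mA.
Then V_GS = 3.27 V and V_DS = V_DD − I_D(R_D+R_S) = 14 − 1.13×4.5 = 8.92 V.
Saturation requires V_DS ≥ V_GS − V_t = 0.771 V; 8.92 ≥ 0.771 ✓.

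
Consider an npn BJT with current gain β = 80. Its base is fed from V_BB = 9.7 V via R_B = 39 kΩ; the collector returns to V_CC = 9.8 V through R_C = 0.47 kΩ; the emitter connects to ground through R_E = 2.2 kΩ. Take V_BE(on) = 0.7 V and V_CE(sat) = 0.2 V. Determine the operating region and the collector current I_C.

active; I_C ≈ 3.3 mA

Assume active. Base-emitter loop: I_B = (V_BB − V_BE)/(R_B + (β+1)R_E) = (9.7 − 0.7)/(39 + 81×2.2) = 0.0414 mA.
I_C = β·I_B = 80×0.0414 = 3.31 mA.
V_CE = V_CC − I_C·R_C − I_E·R_E = 9.8 − 3.31×0.47 − 3.36×2.2 = 0.858 V > V_CE(sat), so the active-region assumption holds.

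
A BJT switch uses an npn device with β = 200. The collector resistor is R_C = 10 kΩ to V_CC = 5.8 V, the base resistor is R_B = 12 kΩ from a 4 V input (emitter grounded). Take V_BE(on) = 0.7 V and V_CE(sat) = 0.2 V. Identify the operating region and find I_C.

saturation; I_C ≈ 0.56 mA

Assume active: I_B = (4 − 0.7)/12 = 0.275 mA, giving I_C = β·I_B = 55 mA.
But then V_CE = 5.8 − 55×10 = -544 V < V_CE(sat) = 0.2 V — impossible in the active region.
So the transistor is saturated. With V_CE = 0.2 V, I_C = (V_CC − 0.2)/R_C = 5.6/10 = 0.56 mA.
Check: β·I_B = 55 mA > I_C = 0.56 mA, confirming saturation.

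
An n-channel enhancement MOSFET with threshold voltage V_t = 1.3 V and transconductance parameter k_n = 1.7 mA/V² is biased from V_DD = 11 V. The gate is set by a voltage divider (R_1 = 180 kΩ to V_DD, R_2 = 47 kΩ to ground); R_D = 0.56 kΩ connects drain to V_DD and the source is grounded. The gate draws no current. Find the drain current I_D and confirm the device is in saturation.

V_G = V_DD·R_2/(R_1+R_2) = 11×47/227 = 2.28 V. With the source grounded, V_GS = V_G = 2.28 V.
Assume saturation: I_D = (k_n/2)(V_GS − V_t)² = (1.7/2)×(2.28 − 1.3)² = 0.85×0.978² = 0.812 mA.
V_DS = V_DD − I_D·R_D = 11 − 0.812×0.56 = 10.5 V.
Saturation requires V_DS ≥ V_GS − V_t = 0.978 V; 10.5 ≥ 0.978 ✓.

I_D ≈ 0.81 mA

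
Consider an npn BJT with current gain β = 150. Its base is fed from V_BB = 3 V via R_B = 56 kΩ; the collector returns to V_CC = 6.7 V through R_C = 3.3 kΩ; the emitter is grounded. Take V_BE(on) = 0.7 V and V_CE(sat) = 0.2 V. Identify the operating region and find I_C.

Assume active: I_B = (3 − 0.7)/56 = 0.0411 mA, giving I_C = β·I_B = 6.16 mA.
But then V_CE = 6.7 − 6.16×3.3 = -13.6 V < V_CE(sat) = 0.2 V — impossible in the active region.
So the transistor is saturated. With V_CE = 0.2 V, I_C = (V_CC − 0.2)/R_C = 6.5/3.3 = 1.97 mA.
Check: β·I_B = 6.16 mA > I_C = 1.97 mA, confirming saturation.

saturation; I_C ≈ 2 mA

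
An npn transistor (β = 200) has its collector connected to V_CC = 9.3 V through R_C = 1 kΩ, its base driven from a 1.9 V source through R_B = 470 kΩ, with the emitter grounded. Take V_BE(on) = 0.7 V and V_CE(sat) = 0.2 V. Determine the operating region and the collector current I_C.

Assume active. Base-emitter loop: I_B = (V_BB − V_BE)/R_B = (1.9 − 0.7)/470 = 0.00255 mA.
I_C = β·I_B = 200×0.00255 = 0.511 mA.
V_CE = V_CC − I_C·R_C = 9.3 − 0.511×1 = 8.79 V > V_CE(sat), so the active-region assumption holds.

active; I_C ≈ 0.51 mA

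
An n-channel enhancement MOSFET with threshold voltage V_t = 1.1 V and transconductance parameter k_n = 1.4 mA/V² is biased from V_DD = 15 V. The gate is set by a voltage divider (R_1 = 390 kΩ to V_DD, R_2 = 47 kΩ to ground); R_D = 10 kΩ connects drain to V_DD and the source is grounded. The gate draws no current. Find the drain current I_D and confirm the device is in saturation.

I_D ≈ 0.18 mA

V_G = V_DD·R_2/(R_1+R_2) = 15×47/437 = 1.61 V. With the source grounded, V_GS = V_G = 1.61 V.
Assume saturation: I_D = (k_n/2)(V_GS − V_t)² = (1.4/2)×(1.61 − 1.1)² = 0.7×0.513² = 0.184 mA.
V_DS = V_DD − I_D·R_D = 15 − 0.184×10 = 13.2 V.
Saturation requires V_DS ≥ V_GS − V_t = 0.513 V; 13.2 ≥ 0.513 ✓.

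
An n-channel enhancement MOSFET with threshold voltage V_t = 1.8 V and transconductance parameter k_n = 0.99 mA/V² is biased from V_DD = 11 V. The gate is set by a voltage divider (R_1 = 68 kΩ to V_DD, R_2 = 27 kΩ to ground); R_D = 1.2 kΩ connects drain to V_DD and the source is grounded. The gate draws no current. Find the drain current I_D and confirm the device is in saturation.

I_D ≈ 0.87 mA

V_G = V_DD·R_2/(R_1+R_2) = 11×27/95 = 3.13 V. With the source grounded, V_GS = V_G = 3.13 V.
Assume saturation: I_D = (k_n/2)(V_GS − V_t)² = (0.99/2)×(3.13 − 1.8)² = 0.495×1.33² = 0.871 mA.
V_DS = V_DD − I_D·R_D = 11 − 0.871×1.2 = 9.96 V.
Saturation requires V_DS ≥ V_GS − V_t = 1.33 V; 9.96 ≥ 1.33 ✓.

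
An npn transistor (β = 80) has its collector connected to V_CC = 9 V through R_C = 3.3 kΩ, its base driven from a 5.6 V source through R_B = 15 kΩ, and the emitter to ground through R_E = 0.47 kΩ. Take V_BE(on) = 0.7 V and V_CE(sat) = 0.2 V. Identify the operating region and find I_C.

Assume active: I_B = (5.6 − 0.7)/(15 + 81×0.47) = 0.0923 mA, I_C = β·I_B = 7.39 mA.
Then V_CE = 9 − 7.39×3.3 − 7.48×0.47 = -18.9 V < 0.2 V — the active assumption fails.
Re-solve with V_CE = 0.2 V. KCL at the emitter: V_E/R_E = (V_BB−0.7−V_E)/R_B + (V_CC−0.2−V_E)/R_C, giving V_E = 1.2 V.
I_C = (V_CC − 0.2 − V_E)/R_C = (8.8 − 1.2)/3.3 = 2.3 mA.
Check: I_B = (4.9 − 1.2)/15 = 0.247 mA, and β·I_B = 19.7 mA > I_C, confirming saturation.

saturation; I_C ≈ 2.3 mA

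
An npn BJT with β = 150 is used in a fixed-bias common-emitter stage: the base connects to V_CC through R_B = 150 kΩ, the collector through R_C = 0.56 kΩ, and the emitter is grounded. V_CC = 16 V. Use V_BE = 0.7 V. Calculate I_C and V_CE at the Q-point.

I_C ≈ 15 mA, V_CE ≈ 7.4 V

Base loop: V_CC = I_B·R_B + V_BE, so I_B = (16 − 0.7)/150 kΩ = 0.102 mA.
In the active region I_C = β·I_B = 150 × 0.102 = 15.3 mA.
Collector loop: V_CE = V_CC − I_C·R_C = 16 − 15.3×0.56 = 7.43 V.
Since V_CE = 7.43 V > V_CE(sat) ≈ 0.2 V, the transistor is in the active region as assumed.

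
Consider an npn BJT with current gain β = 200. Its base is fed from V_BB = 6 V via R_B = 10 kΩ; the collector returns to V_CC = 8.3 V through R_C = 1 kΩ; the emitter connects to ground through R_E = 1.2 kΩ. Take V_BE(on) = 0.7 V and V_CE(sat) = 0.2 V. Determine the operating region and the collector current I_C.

Assume active: I_B = (6 − 0.7)/(10 + 201×1.2) = 0.0211 mA, I_C = β·I_B = 4.22 mA.
Then V_CE = 8.3 − 4.22×1 − 4.24×1.2 = -1.01 V < 0.2 V — the active assumption fails.
Re-solve with V_CE = 0.2 V. KCL at the emitter: V_E/R_E = (V_BB−0.7−V_E)/R_B + (V_CC−0.2−V_E)/R_C, giving V_E = 4.46 V.
I_C = (V_CC − 0.2 − V_E)/R_C = (8.1 − 4.46)/1 = 3.64 mA.
Check: I_B = (5.3 − 4.46)/10 = 0.0836 mA, and β·I_B = 16.7 mA > I_C, confirming saturation.

saturation; I_C ≈ 3.6 mA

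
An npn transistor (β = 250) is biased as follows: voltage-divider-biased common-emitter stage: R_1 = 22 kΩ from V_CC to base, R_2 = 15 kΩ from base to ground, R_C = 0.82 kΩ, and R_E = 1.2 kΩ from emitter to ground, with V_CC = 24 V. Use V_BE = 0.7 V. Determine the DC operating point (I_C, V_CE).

Thevenize the base divider: V_Th = V_CC·R_2/(R_1+R_2) = 24×15/37 = 9.73 V, R_Th = R_1‖R_2 = 8.92 kΩ.
Base-emitter loop: V_Th = I_B·R_Th + V_BE + (β+1)I_B·R_E, so I_B = (9.73 − 0.7) / (8.92 + 251×1.2) = 0.0291 mA.
I_C = β·I_B = 250×0.0291 = 7.28 mA, and I_E = (β+1)I_B = 7.31 mA.
V_CE = V_CC − I_C·R_C − I_E·R_E = 24 − 7.28×0.82 − 7.31×1.2 = 9.26 V.
V_CE = 9.26 V > 0.2 V confirms active-region operation.

I_C ≈ 7.3 mA, V_CE ≈ 9.3 V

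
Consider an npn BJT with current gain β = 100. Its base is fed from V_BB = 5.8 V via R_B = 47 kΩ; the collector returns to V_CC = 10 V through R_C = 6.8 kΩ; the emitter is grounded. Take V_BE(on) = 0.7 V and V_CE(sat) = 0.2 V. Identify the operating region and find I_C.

Assume active: I_B = (5.8 − 0.7)/47 = 0.109 mA, giving I_C = β·I_B = 10.9 mA.
But then V_CE = 10 − 10.9×6.8 = -63.8 V < V_CE(sat) = 0.2 V — impossible in the active region.
So the transistor is saturated. With V_CE = 0.2 V, I_C = (V_CC − 0.2)/R_C = 9.8/6.8 = 1.44 mA.
Check: β·I_B = 10.9 mA > I_C = 1.44 mA, confirming saturation.

saturation; I_C ≈ 1.4 mA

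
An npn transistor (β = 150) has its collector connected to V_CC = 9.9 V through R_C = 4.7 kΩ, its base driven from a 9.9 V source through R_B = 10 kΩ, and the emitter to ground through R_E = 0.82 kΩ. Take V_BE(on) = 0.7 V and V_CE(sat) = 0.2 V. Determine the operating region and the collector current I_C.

saturation; I_C ≈ 1.6 mA

Assume active: I_B = (9.9 − 0.7)/(10 + 151×0.82) = 0.0687 mA, I_C = β·I_B = 10.3 mA.
Then V_CE = 9.9 − 10.3×4.7 − 10.4×0.82 = -47.1 V < 0.2 V — the active assumption fails.
Re-solve with V_CE = 0.2 V. KCL at the emitter: V_E/R_E = (V_BB−0.7−V_E)/R_B + (V_CC−0.2−V_E)/R_C, giving V_E = 1.95 V.
I_C = (V_CC − 0.2 − V_E)/R_C = (9.7 − 1.95)/4.7 = 1.65 mA.
Check: I_B = (9.2 − 1.95)/10 = 0.725 mA, and β·I_B = 109 mA > I_C, confirming saturation.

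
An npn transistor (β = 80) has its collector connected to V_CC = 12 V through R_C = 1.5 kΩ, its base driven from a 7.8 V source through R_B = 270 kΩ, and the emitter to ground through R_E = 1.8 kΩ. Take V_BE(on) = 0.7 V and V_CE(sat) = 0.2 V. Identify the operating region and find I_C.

active; I_C ≈ 1.4 mA

Assume active. Base-emitter loop: I_B = (V_BB − V_BE)/(R_B + (β+1)R_E) = (7.8 − 0.7)/(270 + 81×1.8) = 0.0171 mA.
I_C = β·I_B = 80×0.0171 = 1.37 mA.
V_CE = V_CC − I_C·R_C − I_E·R_E = 12 − 1.37×1.5 − 1.38×1.8 = 7.46 V > V_CE(sat), so the active-region assumption holds.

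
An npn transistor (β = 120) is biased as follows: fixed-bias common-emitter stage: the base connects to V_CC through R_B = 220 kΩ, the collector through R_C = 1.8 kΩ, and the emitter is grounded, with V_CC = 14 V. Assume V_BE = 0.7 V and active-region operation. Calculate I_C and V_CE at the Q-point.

Base loop: V_CC = I_B·R_B + V_BE, so I_B = (14 − 0.7)/220 kΩ = 0.0605 mA.
In the active region I_C = β·I_B = 120 × 0.0605 = 7.25 mA.
Collector loop: V_CE = V_CC − I_C·R_C = 14 − 7.25×1.8 = 0.942 V.
Since V_CE = 0.942 V > V_CE(sat) ≈ 0.2 V, the transistor is in the active region as assumed.

I_C ≈ 7.3 mA, V_CE ≈ 0.94 V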